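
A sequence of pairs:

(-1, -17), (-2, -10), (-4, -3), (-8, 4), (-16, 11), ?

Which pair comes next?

First slot: ×2 each step; -1, -2, -4, -8, -16 → -32.
Second slot: +7 each step, so -17, -10, -3, 4, 11 → 18.
Combining the parts gives (-32, 18).

(-32, 18)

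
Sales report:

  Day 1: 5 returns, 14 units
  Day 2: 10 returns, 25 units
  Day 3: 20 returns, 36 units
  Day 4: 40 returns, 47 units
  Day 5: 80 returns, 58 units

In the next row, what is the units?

69

For the units, +11 each step: 14, 25, 36, 47, 58 → 69.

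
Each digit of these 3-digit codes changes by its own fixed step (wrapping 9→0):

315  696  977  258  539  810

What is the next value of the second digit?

First digit — +3 each step, mod 10: 3, 6, 9, 2, 5, 8 → 1.
Second digit: −2 each step, mod 10, so 1, 9, 7, 5, 3, 1 → 9.
Third digit: +1 each step, mod 10; 5, 6, 7, 8, 9, 0 → 1.

9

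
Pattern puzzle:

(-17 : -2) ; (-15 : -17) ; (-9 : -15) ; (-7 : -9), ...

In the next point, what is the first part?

First part: alternating steps +2, +6, +2, +6, …, so -17, -15, -9, -7 → -1.

-1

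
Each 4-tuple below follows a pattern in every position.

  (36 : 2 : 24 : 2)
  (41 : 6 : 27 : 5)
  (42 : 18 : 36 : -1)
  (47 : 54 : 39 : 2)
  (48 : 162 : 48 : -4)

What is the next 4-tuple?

First part: 36, 41, 42, 47, 48 → 53 (alternating steps +5, +1, +5, +1, …).
Second part goes 2, 6, 18, 54, 162 → 486 (×3 each step).
Third part — alternating steps +3, +9, +3, +9, …: 24, 27, 36, 39, 48 → 51.
Fourth part: alternating steps +3, −6, +3, −6, …, so 2, 5, -1, 2, -4 → -1.
Putting it together: (53 : 486 : 51 : -1).

(53 : 486 : 51 : -1)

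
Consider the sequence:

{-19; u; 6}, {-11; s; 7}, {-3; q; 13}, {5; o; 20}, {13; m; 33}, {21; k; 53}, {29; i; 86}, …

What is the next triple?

{37; g; 139}

First part goes -19, -11, -3, 5, 13, 21, 29 → 37 (+8 each step).
Letter goes u, s, q, o, m, k, i → g (letters move back 2 places in the alphabet).
Third part: 6, 7, 13, 20, 33, 53, 86 → 139 (each term is the sum of the two before it).
Combining the parts gives {37; g; 139}.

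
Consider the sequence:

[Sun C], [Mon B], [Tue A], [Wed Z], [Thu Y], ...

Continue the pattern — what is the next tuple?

Day: Sun, Mon, Tue, Wed, Thu → Fri (runs through the weekdays Mon→Sun).
Letter: C, B, A, Z, Y → X (letters move back 1 place in the alphabet, wrapping A→Z).
Combining the parts gives [Fri X].

[Fri X]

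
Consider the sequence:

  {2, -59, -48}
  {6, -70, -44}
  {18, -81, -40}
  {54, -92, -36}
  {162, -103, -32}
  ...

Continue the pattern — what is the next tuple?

{486, -114, -28}

First coordinate: 2, 6, 18, 54, 162 → 486 (×3 each step).
Second coordinate — −11 each step: -59, -70, -81, -92, -103 → -114.
Third coordinate: +4 each step, so -48, -44, -40, -36, -32 → -28.
Combining the parts gives {486, -114, -28}.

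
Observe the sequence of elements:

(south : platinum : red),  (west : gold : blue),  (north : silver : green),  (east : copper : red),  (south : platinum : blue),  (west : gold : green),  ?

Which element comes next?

Direction: repeats south → west → north → east, so south, west, north, east, south, west → north.
Metal: platinum, gold, silver, copper, platinum, gold → silver (repeats platinum → gold → silver → copper).
Colour: repeats red → blue → green, so red, blue, green, red, blue, green → red.
So the next element is (north : silver : red).

(north : silver : red)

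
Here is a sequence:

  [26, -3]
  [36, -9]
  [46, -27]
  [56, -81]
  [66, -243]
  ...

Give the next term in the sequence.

For the first entry, +10 each step: 26, 36, 46, 56, 66 → 76.
Second entry: -3, -9, -27, -81, -243 → -729 (×3 each step).
Combining the parts gives [76, -729].

[76, -729]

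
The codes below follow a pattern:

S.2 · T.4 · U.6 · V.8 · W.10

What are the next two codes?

Letter goes S, T, U, V, W → X → Y (letters move forward 1 place in the alphabet).
Second component: +2 each step, so 2, 4, 6, 8, 10 → 12 → 14.
Putting the parts together: X.12 and then Y.14.

X.12, Y.14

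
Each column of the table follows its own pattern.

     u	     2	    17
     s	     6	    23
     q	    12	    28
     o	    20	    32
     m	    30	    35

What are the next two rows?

Letter goes u, s, q, o, m → k → i (letters move back 2 places in the alphabet).
Second component: 2, 6, 12, 20, 30 → 42 → 56 (differences are 4, 6, 8, … (increasing by 2 each time)).
Third component goes 17, 23, 28, 32, 35 → 37 → 38 (differences are 6, 5, 4, … (decreasing by 1 each time)).
So the next two rows are k  42  37 and i  56  38.

k  42  37; i  56  38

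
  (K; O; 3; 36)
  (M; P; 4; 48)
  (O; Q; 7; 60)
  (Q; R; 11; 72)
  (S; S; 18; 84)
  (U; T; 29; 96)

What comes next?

First letter goes K, M, O, Q, S, U → W (letters move forward 2 places in the alphabet).
Second letter: O, P, Q, R, S, T → U (letters move forward 1 place in the alphabet).
Third part: each term is the sum of the two before it; 3, 4, 7, 11, 18, 29 → 47.
Fourth part goes 36, 48, 60, 72, 84, 96 → 108 (+12 each step).
So the next 4-tuple is (W; U; 47; 108).

(W; U; 47; 108)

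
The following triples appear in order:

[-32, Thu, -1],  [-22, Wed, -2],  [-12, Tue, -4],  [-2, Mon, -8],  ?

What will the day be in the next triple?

For the day, runs backward through the weekdays Mon→Sun: Thu, Wed, Tue, Mon → Sun.

Sun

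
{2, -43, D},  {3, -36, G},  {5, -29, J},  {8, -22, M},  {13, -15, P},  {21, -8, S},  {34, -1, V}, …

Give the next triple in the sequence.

First entry: each term is the sum of the two before it, so 2, 3, 5, 8, 13, 21, 34 → 55.
Second entry goes -43, -36, -29, -22, -15, -8, -1 → 6 (+7 each step).
Letter — letters move forward 3 places in the alphabet: D, G, J, M, P, S, V → Y.
So the next triple is {55, 6, Y}.

{55, 6, Y}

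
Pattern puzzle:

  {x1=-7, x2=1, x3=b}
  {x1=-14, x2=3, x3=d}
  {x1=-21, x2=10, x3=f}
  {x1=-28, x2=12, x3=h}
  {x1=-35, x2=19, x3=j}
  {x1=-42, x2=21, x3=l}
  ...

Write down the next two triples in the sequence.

X1: −7 each step, so -7, -14, -21, -28, -35, -42 → -49 → -56.
For the x2, alternating steps +2, +7, +2, +7, …: 1, 3, 10, 12, 19, 21 → 28 → 30.
X3 — letters move forward 2 places in the alphabet: b, d, f, h, j, l → n → p.
Putting the parts together: {x1=-49, x2=28, x3=n} and then {x1=-56, x2=30, x3=p}.

{x1=-49, x2=28, x3=n}, {x1=-56, x2=30, x3=p}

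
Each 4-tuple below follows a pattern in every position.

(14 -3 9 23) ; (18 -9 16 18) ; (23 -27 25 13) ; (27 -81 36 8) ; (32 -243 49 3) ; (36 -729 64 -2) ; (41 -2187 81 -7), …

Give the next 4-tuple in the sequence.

First value: 14, 18, 23, 27, 32, 36, 41 → 45 (alternating steps +4, +5, +4, +5, …).
Second value — ×3 each step: -3, -9, -27, -81, -243, -729, -2187 → -6561.
Third value: 9, 16, 25, 36, 49, 64, 81 → 100 (perfect squares: 3², 4², 5², …).
Fourth value goes 23, 18, 13, 8, 3, -2, -7 → -12 (−5 each step).
Combining the parts gives (45 -6561 100 -12).

(45 -6561 100 -12)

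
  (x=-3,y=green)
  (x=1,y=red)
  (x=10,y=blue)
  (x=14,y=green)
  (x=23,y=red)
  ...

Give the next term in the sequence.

X goes -3, 1, 10, 14, 23 → 27 (alternating steps +4, +9, +4, +9, …).
Y: repeats green → red → blue; green, red, blue, green, red → blue.
Combining the parts gives (x=27,y=blue).

(x=27,y=blue)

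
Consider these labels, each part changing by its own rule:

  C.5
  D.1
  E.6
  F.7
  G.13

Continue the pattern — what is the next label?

Letter: C, D, E, F, G → H (letters move forward 1 place in the alphabet).
Second component: 5, 1, 6, 7, 13 → 20 (each term is the sum of the two before it).
Putting it together: H.20.

H.20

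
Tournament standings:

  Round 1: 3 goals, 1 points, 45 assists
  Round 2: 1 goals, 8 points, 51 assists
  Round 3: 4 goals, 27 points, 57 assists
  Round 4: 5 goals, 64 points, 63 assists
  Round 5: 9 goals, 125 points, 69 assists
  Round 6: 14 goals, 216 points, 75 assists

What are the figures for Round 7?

23 goals, 343 points, 81 assists

Goals: each term is the sum of the two before it, so 3, 1, 4, 5, 9, 14 → 23.
Points goes 1, 8, 27, 64, 125, 216 → 343 (perfect cubes: 1³, 2³, 3³, …).
Assists: 45, 51, 57, 63, 69, 75 → 81 (+6 each step).
Combining the parts gives 23 goals, 343 points, 81 assists.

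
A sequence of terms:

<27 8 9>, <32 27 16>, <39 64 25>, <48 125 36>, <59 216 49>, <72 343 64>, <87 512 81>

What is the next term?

First part: differences are 5, 7, 9, … (increasing by 2 each time); 27, 32, 39, 48, 59, 72, 87 → 104.
Second part: perfect cubes: 2³, 3³, 4³, …; 8, 27, 64, 125, 216, 343, 512 → 729.
Third part: perfect squares: 3², 4², 5², …; 9, 16, 25, 36, 49, 64, 81 → 100.
Putting it together: <104 729 100>.

<104 729 100>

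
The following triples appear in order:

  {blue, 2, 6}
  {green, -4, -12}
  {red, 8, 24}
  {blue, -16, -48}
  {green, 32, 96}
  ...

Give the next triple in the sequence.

{red, -64, -192}

Colour: repeats blue → green → red, so blue, green, red, blue, green → red.
Second part — ×(-2) each step: 2, -4, 8, -16, 32 → -64.
Third part goes 6, -12, 24, -48, 96 → -192 (always 3 × the second part).
Putting it together: {red, -64, -192}.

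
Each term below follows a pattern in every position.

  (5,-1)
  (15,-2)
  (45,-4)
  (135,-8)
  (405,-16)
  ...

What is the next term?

First entry: 5, 15, 45, 135, 405 → 1215 (×3 each step).
Second entry: -1, -2, -4, -8, -16 → -32 (×2 each step).
So the next term is (1215,-32).

(1215,-32)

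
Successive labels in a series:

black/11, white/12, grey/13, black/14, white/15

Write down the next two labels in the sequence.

grey/16 then black/17

Shade — repeats black → white → grey: black, white, grey, black, white → grey → black.
For the second component, +1 each step: 11, 12, 13, 14, 15 → 16 → 17.
Putting the parts together: grey/16 and then black/17.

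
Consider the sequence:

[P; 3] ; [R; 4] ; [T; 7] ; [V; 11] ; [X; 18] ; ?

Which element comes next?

Letter: letters move forward 2 places in the alphabet, so P, R, T, V, X → Z.
Second value: each term is the sum of the two before it, so 3, 4, 7, 11, 18 → 29.
Putting it together: [Z; 29].

[Z; 29]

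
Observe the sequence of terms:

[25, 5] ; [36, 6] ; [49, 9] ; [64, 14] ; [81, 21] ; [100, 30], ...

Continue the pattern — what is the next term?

First part — perfect squares: 5², 6², 7², …: 25, 36, 49, 64, 81, 100 → 121.
Second part — differences are 1, 3, 5, … (increasing by 2 each time): 5, 6, 9, 14, 21, 30 → 41.
So the next term is [121, 41].

[121, 41]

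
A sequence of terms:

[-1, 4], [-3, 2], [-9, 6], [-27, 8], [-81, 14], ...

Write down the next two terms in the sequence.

[-243, 22], [-729, 36]

First entry goes -1, -3, -9, -27, -81 → -243 → -729 (×3 each step).
Second entry: 4, 2, 6, 8, 14 → 22 → 36 (each term is the sum of the two before it).
So the next two terms are [-243, 22] and [-729, 36].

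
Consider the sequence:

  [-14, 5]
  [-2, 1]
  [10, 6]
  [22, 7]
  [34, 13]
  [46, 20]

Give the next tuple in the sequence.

[58, 33]

For the first component, +12 each step: -14, -2, 10, 22, 34, 46 → 58.
Second component goes 5, 1, 6, 7, 13, 20 → 33 (each term is the sum of the two before it).
Combining the parts gives [58, 33].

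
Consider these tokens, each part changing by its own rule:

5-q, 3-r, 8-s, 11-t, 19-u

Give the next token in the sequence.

30-v

First component: each term is the sum of the two before it, so 5, 3, 8, 11, 19 → 30.
Letter: letters move forward 1 place in the alphabet, so q, r, s, t, u → v.
So the next token is 30-v.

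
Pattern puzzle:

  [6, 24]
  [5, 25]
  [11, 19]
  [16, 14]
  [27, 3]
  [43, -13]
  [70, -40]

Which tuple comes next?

For the first slot, each term is the sum of the two before it: 6, 5, 11, 16, 27, 43, 70 → 113.
Second slot goes 24, 25, 19, 14, 3, -13, -40 → -83 (together with the first slot always sums to 30).
Putting it together: [113, -83].

[113, -83]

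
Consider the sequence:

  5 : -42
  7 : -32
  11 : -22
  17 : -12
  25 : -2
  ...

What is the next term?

First part: differences are 2, 4, 6, … (increasing by 2 each time); 5, 7, 11, 17, 25 → 35.
Second part: +10 each step, so -42, -32, -22, -12, -2 → 8.
So the next term is 35 : 8.

35 : 8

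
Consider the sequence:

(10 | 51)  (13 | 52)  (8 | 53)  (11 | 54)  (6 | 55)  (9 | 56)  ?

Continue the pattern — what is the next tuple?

First part goes 10, 13, 8, 11, 6, 9 → 4 (alternating steps +3, −5, +3, −5, …).
Second part: +1 each step; 51, 52, 53, 54, 55, 56 → 57.
So the next tuple is (4 | 57).

(4 | 57)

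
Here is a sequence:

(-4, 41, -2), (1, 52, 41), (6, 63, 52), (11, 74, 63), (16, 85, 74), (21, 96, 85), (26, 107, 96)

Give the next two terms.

First part goes -4, 1, 6, 11, 16, 21, 26 → 31 → 36 (+5 each step).
Second part — +11 each step: 41, 52, 63, 74, 85, 96, 107 → 118 → 129.
For the third part, always the previous value of the second part: -2, 41, 52, 63, 74, 85, 96 → 107 → 118.
So the next two terms are (31, 118, 107) and (36, 129, 118).

(31, 118, 107), (36, 129, 118)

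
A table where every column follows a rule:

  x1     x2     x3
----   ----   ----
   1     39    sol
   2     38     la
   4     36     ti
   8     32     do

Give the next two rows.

16  24  re; 32  8  mi

Column x1 goes 1, 2, 4, 8 → 16 → 32 (×2 each step).
Column x2 — together with the column x1 always sums to 40: 39, 38, 36, 32 → 24 → 8.
Column x3 — runs through the solfège scale do→ti: sol, la, ti, do → re → mi.
Putting the parts together: 16  24  re and then 32  8  mi.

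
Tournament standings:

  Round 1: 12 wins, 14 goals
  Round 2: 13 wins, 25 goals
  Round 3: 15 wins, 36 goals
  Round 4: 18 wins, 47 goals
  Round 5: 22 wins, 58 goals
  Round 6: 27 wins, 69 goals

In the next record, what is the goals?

80

For the goals, +11 each step: 14, 25, 36, 47, 58, 69 → 80.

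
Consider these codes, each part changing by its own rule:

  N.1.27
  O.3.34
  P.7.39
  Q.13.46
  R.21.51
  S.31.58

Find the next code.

T.43.63

Letter — letters move forward 1 place in the alphabet: N, O, P, Q, R, S → T.
Second component: differences are 2, 4, 6, … (increasing by 2 each time), so 1, 3, 7, 13, 21, 31 → 43.
Third component: 27, 34, 39, 46, 51, 58 → 63 (alternating steps +7, +5, +7, +5, …).
So the next code is T.43.63.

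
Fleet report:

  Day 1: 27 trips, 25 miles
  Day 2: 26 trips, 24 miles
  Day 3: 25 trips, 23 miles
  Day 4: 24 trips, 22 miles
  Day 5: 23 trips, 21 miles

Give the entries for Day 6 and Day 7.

Trips: 27, 26, 25, 24, 23 → 22 → 21 (−1 each step).
Miles — always 2 less than the trips: 25, 24, 23, 22, 21 → 20 → 19.
Putting the parts together: 22 trips, 20 miles and then 21 trips, 19 miles.

22 trips, 20 miles; 21 trips, 19 miles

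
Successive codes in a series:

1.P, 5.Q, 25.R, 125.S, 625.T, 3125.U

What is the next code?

First component — ×5 each step: 1, 5, 25, 125, 625, 3125 → 15625.
For the letter, letters move forward 1 place in the alphabet: P, Q, R, S, T, U → V.
Putting it together: 15625.V.

15625.V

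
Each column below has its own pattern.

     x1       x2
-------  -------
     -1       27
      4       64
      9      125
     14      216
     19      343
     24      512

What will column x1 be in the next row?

Column x1 goes -1, 4, 9, 14, 19, 24 → 29 (+5 each step).
Column x2 — perfect cubes: 3³, 4³, 5³, …: 27, 64, 125, 216, 343, 512 → 729.

29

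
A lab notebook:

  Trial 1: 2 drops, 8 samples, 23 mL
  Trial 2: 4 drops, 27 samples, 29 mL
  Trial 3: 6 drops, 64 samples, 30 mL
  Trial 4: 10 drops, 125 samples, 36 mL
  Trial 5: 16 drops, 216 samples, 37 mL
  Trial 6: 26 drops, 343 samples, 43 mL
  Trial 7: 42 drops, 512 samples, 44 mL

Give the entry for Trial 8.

Drops goes 2, 4, 6, 10, 16, 26, 42 → 68 (each term is the sum of the two before it).
Samples: perfect cubes: 2³, 3³, 4³, …, so 8, 27, 64, 125, 216, 343, 512 → 729.
ML: 23, 29, 30, 36, 37, 43, 44 → 50 (alternating steps +6, +1, +6, +1, …).
Combining the parts gives 68 drops, 729 samples, 50 mL.

68 drops, 729 samples, 50 mL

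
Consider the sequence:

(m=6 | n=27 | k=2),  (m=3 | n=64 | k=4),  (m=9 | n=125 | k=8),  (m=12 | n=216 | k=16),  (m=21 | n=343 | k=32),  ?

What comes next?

M — each term is the sum of the two before it: 6, 3, 9, 12, 21 → 33.
N: 27, 64, 125, 216, 343 → 512 (perfect cubes: 3³, 4³, 5³, …).
For the k, ×2 each step: 2, 4, 8, 16, 32 → 64.
So the next triple is (m=33 | n=512 | k=64).

(m=33 | n=512 | k=64)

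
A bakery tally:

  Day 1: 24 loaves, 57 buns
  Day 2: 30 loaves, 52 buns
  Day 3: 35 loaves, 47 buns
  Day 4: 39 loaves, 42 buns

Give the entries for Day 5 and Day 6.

42 loaves, 37 buns; 44 loaves, 32 buns

Loaves goes 24, 30, 35, 39 → 42 → 44 (differences are 6, 5, 4, … (decreasing by 1 each time)).
Buns: −5 each step, so 57, 52, 47, 42 → 37 → 32.
So the next two lines are 42 loaves, 37 buns and 44 loaves, 32 buns.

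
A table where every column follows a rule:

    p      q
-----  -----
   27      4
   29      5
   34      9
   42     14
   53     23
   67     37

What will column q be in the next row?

Column q: each term is the sum of the two before it, so 4, 5, 9, 14, 23, 37 → 60.

60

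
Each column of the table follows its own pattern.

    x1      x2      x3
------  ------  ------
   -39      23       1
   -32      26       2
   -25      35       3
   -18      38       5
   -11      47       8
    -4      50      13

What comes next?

Column x1: +7 each step; -39, -32, -25, -18, -11, -4 → 3.
Column x2: alternating steps +3, +9, +3, +9, …, so 23, 26, 35, 38, 47, 50 → 59.
Column x3: 1, 2, 3, 5, 8, 13 → 21 (each term is the sum of the two before it).
So the next line is 3  59  21.

3  59  21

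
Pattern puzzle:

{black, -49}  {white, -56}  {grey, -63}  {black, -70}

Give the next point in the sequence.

{white, -77}

For the shade, repeats black → white → grey: black, white, grey, black → white.
Second coordinate: −7 each step, so -49, -56, -63, -70 → -77.
So the next point is {white, -77}.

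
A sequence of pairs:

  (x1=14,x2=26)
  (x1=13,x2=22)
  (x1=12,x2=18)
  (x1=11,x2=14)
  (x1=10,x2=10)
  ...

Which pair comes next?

(x1=9,x2=6)

X1: 14, 13, 12, 11, 10 → 9 (−1 each step).
X2: −4 each step, so 26, 22, 18, 14, 10 → 6.
Combining the parts gives (x1=9,x2=6).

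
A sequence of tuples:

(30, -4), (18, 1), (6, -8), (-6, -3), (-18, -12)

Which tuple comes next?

(-30, -7)

First component: −12 each step, so 30, 18, 6, -6, -18 → -30.
Second component: alternating steps +5, −9, +5, −9, …, so -4, 1, -8, -3, -12 → -7.
So the next tuple is (-30, -7).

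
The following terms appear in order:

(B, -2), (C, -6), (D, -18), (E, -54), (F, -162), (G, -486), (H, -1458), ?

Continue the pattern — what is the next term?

Letter: letters move forward 1 place in the alphabet, so B, C, D, E, F, G, H → I.
Second coordinate: -2, -6, -18, -54, -162, -486, -1458 → -4374 (×3 each step).
Putting it together: (I, -4374).

(I, -4374)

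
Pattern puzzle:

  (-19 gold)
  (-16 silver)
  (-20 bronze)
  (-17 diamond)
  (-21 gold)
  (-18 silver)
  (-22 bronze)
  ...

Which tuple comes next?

(-19 diamond)

First part — alternating steps +3, −4, +3, −4, …: -19, -16, -20, -17, -21, -18, -22 → -19.
Rank: repeats gold → silver → bronze → diamond; gold, silver, bronze, diamond, gold, silver, bronze → diamond.
Putting it together: (-19 diamond).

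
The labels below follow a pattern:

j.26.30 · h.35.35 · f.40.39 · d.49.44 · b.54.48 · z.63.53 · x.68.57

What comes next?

v.77.62

Letter — letters move back 2 places in the alphabet, wrapping A→Z: j, h, f, d, b, z, x → v.
Second component: alternating steps +9, +5, +9, +5, …, so 26, 35, 40, 49, 54, 63, 68 → 77.
Third component: 30, 35, 39, 44, 48, 53, 57 → 62 (alternating steps +5, +4, +5, +4, …).
Putting it together: v.77.62.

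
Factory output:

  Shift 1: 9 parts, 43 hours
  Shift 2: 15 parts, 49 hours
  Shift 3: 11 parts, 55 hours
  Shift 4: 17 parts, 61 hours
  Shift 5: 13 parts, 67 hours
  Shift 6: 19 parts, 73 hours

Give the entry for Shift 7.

Parts goes 9, 15, 11, 17, 13, 19 → 15 (alternating steps +6, −4, +6, −4, …).
Hours: 43, 49, 55, 61, 67, 73 → 79 (+6 each step).
Combining the parts gives 15 parts, 79 hours.

15 parts, 79 hours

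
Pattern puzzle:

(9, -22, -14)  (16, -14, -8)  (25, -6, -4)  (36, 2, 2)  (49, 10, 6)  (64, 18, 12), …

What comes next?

(81, 26, 16)

First slot — perfect squares: 3², 4², 5², …: 9, 16, 25, 36, 49, 64 → 81.
Second slot: +8 each step; -22, -14, -6, 2, 10, 18 → 26.
Third slot: -14, -8, -4, 2, 6, 12 → 16 (alternating steps +6, +4, +6, +4, …).
Combining the parts gives (81, 26, 16).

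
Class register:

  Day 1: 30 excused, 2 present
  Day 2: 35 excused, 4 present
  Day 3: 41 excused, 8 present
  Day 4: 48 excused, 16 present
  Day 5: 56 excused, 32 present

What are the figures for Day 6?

Excused: differences are 5, 6, 7, … (increasing by 1 each time), so 30, 35, 41, 48, 56 → 65.
Present: ×2 each step; 2, 4, 8, 16, 32 → 64.
Combining the parts gives 65 excused, 64 present.

65 excused, 64 present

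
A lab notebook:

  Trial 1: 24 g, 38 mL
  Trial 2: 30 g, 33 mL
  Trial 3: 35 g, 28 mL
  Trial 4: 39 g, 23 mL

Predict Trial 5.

G: differences are 6, 5, 4, … (decreasing by 1 each time), so 24, 30, 35, 39 → 42.
ML — −5 each step: 38, 33, 28, 23 → 18.
Putting it together: 42 g, 18 mL.

42 g, 18 mL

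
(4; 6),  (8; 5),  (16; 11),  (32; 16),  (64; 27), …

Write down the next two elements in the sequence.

First entry: ×2 each step, so 4, 8, 16, 32, 64 → 128 → 256.
Second entry goes 6, 5, 11, 16, 27 → 43 → 70 (each term is the sum of the two before it).
Putting the parts together: (128; 43) and then (256; 70).

(128; 43), (256; 70)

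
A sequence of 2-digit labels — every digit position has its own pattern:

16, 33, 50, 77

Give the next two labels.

First digit — +2 each step, mod 10: 1, 3, 5, 7 → 9 → 1.
Second digit: 6, 3, 0, 7 → 4 → 1 (−3 each step, mod 10).
Putting the parts together: 94 and then 11.

94, 11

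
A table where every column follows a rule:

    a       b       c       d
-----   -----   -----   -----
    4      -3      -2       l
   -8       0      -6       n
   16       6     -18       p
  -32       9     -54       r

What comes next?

64  15  -162  t

Column a: ×(-2) each step; 4, -8, 16, -32 → 64.
Column b: -3, 0, 6, 9 → 15 (alternating steps +3, +6, +3, +6, …).
Column c goes -2, -6, -18, -54 → -162 (×3 each step).
Column d: letters move forward 2 places in the alphabet, so l, n, p, r → t.
Putting it together: 64  15  -162  t.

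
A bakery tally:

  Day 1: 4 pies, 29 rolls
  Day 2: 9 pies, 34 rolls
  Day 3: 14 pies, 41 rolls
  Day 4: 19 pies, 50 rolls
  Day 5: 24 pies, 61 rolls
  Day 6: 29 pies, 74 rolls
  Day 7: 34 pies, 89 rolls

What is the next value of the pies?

For the pies, +5 each step: 4, 9, 14, 19, 24, 29, 34 → 39.

39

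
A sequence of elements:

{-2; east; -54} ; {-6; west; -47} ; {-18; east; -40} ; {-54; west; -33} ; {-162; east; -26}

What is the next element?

{-486; west; -19}

First part goes -2, -6, -18, -54, -162 → -486 (×3 each step).
Direction: alternates east ↔ west; east, west, east, west, east → west.
Third part: -54, -47, -40, -33, -26 → -19 (+7 each step).
Combining the parts gives {-486; west; -19}.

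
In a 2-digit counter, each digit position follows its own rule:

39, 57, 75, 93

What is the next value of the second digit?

Second digit — −2 each step, mod 10: 9, 7, 5, 3 → 1.

1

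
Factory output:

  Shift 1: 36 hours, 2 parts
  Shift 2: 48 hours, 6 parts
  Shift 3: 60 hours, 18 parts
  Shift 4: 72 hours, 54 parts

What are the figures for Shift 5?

Hours: 36, 48, 60, 72 → 84 (+12 each step).
Parts: ×3 each step; 2, 6, 18, 54 → 162.
So the next row is 84 hours, 162 parts.

84 hours, 162 parts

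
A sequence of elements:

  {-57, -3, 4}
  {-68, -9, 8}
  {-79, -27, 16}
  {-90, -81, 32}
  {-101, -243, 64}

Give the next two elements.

First part: −11 each step, so -57, -68, -79, -90, -101 → -112 → -123.
Second part — ×3 each step: -3, -9, -27, -81, -243 → -729 → -2187.
For the third part, ×2 each step: 4, 8, 16, 32, 64 → 128 → 256.
Putting the parts together: {-112, -729, 128} and then {-123, -2187, 256}.

{-112, -729, 128}, {-123, -2187, 256}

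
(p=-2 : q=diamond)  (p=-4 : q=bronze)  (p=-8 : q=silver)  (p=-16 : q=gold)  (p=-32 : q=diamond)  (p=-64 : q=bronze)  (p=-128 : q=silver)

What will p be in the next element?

-256

For the p, ×2 each step: -2, -4, -8, -16, -32, -64, -128 → -256.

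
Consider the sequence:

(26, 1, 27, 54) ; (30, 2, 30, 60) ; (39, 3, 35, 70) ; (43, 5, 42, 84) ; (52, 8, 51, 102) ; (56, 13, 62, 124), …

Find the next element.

(65, 21, 75, 150)

For the first entry, alternating steps +4, +9, +4, +9, …: 26, 30, 39, 43, 52, 56 → 65.
Second entry: each term is the sum of the two before it, so 1, 2, 3, 5, 8, 13 → 21.
For the third entry, differences are 3, 5, 7, … (increasing by 2 each time): 27, 30, 35, 42, 51, 62 → 75.
Fourth entry: always 2 × the third entry; 54, 60, 70, 84, 102, 124 → 150.
Putting it together: (65, 21, 75, 150).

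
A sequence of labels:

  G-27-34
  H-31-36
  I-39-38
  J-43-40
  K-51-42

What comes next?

L-55-44

Letter: G, H, I, J, K → L (letters move forward 1 place in the alphabet).
Second component: alternating steps +4, +8, +4, +8, …, so 27, 31, 39, 43, 51 → 55.
Third component — +2 each step: 34, 36, 38, 40, 42 → 44.
Combining the parts gives L-55-44.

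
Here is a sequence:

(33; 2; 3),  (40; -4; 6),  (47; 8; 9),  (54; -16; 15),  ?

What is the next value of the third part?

Third part: each term is the sum of the two before it; 3, 6, 9, 15 → 24.

24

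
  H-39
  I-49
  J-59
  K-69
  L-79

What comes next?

Letter: H, I, J, K, L → M (letters move forward 1 place in the alphabet).
Second component — +10 each step: 39, 49, 59, 69, 79 → 89.
Combining the parts gives M-89.

M-89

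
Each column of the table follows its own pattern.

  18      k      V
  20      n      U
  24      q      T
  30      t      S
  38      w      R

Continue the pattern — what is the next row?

48  z  Q

First component goes 18, 20, 24, 30, 38 → 48 (differences are 2, 4, 6, … (increasing by 2 each time)).
First letter goes k, n, q, t, w → z (letters move forward 3 places in the alphabet).
Second letter goes V, U, T, S, R → Q (letters move back 1 place in the alphabet).
Combining the parts gives 48  z  Q.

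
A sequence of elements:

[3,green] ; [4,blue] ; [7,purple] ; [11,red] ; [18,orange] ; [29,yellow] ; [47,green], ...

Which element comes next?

[76,blue]

First entry: 3, 4, 7, 11, 18, 29, 47 → 76 (each term is the sum of the two before it).
For the colour, repeats green → blue → purple → red → orange → yellow: green, blue, purple, red, orange, yellow, green → blue.
Putting it together: [76,blue].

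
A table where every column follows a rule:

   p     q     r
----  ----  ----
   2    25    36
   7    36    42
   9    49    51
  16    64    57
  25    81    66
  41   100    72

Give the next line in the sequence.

66  121  81

For the column p, each term is the sum of the two before it: 2, 7, 9, 16, 25, 41 → 66.
Column q goes 25, 36, 49, 64, 81, 100 → 121 (perfect squares: 5², 6², 7², …).
Column r: alternating steps +6, +9, +6, +9, …, so 36, 42, 51, 57, 66, 72 → 81.
So the next line is 66  121  81.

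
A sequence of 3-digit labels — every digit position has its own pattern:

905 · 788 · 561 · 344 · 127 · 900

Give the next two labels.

First digit: 9, 7, 5, 3, 1, 9 → 7 → 5 (−2 each step, mod 10).
Second digit: −2 each step, mod 10, so 0, 8, 6, 4, 2, 0 → 8 → 6.
For the third digit, +3 each step, mod 10: 5, 8, 1, 4, 7, 0 → 3 → 6.
So the next two labels are 783 and 566.

783 then 566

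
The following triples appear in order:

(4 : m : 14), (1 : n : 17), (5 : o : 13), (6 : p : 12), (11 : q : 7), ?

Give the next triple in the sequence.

For the first slot, each term is the sum of the two before it: 4, 1, 5, 6, 11 → 17.
Letter — letters move forward 1 place in the alphabet: m, n, o, p, q → r.
Third slot: 14, 17, 13, 12, 7 → 1 (together with the first slot always sums to 18).
So the next triple is (17 : r : 1).

(17 : r : 1)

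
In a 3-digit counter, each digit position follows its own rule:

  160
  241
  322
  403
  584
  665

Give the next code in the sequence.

First digit: +1 each step, mod 10; 1, 2, 3, 4, 5, 6 → 7.
Second digit: 6, 4, 2, 0, 8, 6 → 4 (−2 each step, mod 10).
Third digit: +1 each step, mod 10; 0, 1, 2, 3, 4, 5 → 6.
Combining the parts gives 746.

746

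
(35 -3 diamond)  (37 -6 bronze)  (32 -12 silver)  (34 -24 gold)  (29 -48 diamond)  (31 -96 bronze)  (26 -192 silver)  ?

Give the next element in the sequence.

First part goes 35, 37, 32, 34, 29, 31, 26 → 28 (alternating steps +2, −5, +2, −5, …).
For the second part, ×2 each step: -3, -6, -12, -24, -48, -96, -192 → -384.
Rank: repeats diamond → bronze → silver → gold; diamond, bronze, silver, gold, diamond, bronze, silver → gold.
Combining the parts gives (28 -384 gold).

(28 -384 gold)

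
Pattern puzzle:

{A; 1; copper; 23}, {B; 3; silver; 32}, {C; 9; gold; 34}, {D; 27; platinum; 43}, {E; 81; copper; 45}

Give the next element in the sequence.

Letter — letters move forward 1 place in the alphabet: A, B, C, D, E → F.
Second component: 1, 3, 9, 27, 81 → 243 (×3 each step).
Metal: copper, silver, gold, platinum, copper → silver (repeats copper → silver → gold → platinum).
Fourth component — alternating steps +9, +2, +9, +2, …: 23, 32, 34, 43, 45 → 54.
So the next element is {F; 243; silver; 54}.

{F; 243; silver; 54}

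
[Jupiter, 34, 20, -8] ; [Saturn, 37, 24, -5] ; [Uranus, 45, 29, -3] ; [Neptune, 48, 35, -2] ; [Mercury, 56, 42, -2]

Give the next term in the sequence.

Planet goes Jupiter, Saturn, Uranus, Neptune, Mercury → Venus (runs through the planets Mercury→Neptune).
For the second slot, alternating steps +3, +8, +3, +8, …: 34, 37, 45, 48, 56 → 59.
Third slot goes 20, 24, 29, 35, 42 → 50 (differences are 4, 5, 6, … (increasing by 1 each time)).
For the fourth slot, differences are 3, 2, 1, … (decreasing by 1 each time): -8, -5, -3, -2, -2 → -3.
Putting it together: [Venus, 59, 50, -3].

[Venus, 59, 50, -3]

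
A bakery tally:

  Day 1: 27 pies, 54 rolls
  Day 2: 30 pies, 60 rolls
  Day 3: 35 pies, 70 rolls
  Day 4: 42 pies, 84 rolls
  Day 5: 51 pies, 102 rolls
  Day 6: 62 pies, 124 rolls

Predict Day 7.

Pies: differences are 3, 5, 7, … (increasing by 2 each time); 27, 30, 35, 42, 51, 62 → 75.
Rolls goes 54, 60, 70, 84, 102, 124 → 150 (always 2 × the pies).
So the next row is 75 pies, 150 rolls.

75 pies, 150 rolls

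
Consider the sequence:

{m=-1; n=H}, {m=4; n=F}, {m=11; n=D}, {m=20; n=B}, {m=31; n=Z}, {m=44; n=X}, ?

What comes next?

M: -1, 4, 11, 20, 31, 44 → 59 (differences are 5, 7, 9, … (increasing by 2 each time)).
For the n, letters move back 2 places in the alphabet, wrapping A→Z: H, F, D, B, Z, X → V.
Combining the parts gives {m=59; n=V}.

{m=59; n=V}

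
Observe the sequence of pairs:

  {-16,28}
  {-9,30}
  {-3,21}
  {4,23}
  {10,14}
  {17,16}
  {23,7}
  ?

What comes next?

{30,9}

First slot: alternating steps +7, +6, +7, +6, …; -16, -9, -3, 4, 10, 17, 23 → 30.
For the second slot, alternating steps +2, −9, +2, −9, …: 28, 30, 21, 23, 14, 16, 7 → 9.
So the next pair is {30,9}.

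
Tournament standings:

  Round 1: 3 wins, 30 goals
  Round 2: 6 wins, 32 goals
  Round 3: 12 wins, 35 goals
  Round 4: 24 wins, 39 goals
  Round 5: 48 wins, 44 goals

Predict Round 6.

Wins: ×2 each step; 3, 6, 12, 24, 48 → 96.
Goals: differences are 2, 3, 4, … (increasing by 1 each time), so 30, 32, 35, 39, 44 → 50.
So the next record is 96 wins, 50 goals.

96 wins, 50 goals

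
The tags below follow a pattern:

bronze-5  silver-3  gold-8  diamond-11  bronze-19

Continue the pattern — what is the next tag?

silver-30

Rank — repeats bronze → silver → gold → diamond: bronze, silver, gold, diamond, bronze → silver.
Second component — each term is the sum of the two before it: 5, 3, 8, 11, 19 → 30.
So the next tag is silver-30.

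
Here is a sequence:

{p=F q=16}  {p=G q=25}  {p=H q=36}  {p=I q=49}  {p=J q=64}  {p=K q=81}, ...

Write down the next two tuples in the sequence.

{p=L q=100}, {p=M q=121}

For the p, letters move forward 1 place in the alphabet: F, G, H, I, J, K → L → M.
Q: perfect squares: 4², 5², 6², …, so 16, 25, 36, 49, 64, 81 → 100 → 121.
Putting the parts together: {p=L q=100} and then {p=M q=121}.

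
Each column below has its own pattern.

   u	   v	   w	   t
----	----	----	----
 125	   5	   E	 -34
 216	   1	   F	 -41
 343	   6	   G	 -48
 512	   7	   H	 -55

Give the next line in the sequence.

Column u: perfect cubes: 5³, 6³, 7³, …; 125, 216, 343, 512 → 729.
Column v — each term is the sum of the two before it: 5, 1, 6, 7 → 13.
Column w: letters move forward 1 place in the alphabet, so E, F, G, H → I.
For the column t, −7 each step: -34, -41, -48, -55 → -62.
So the next line is 729  13  I  -62.

729  13  I  -62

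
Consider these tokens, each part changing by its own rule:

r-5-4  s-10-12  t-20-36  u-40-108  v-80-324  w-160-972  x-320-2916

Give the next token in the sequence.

Letter — letters move forward 1 place in the alphabet: r, s, t, u, v, w, x → y.
For the second component, ×2 each step: 5, 10, 20, 40, 80, 160, 320 → 640.
Third component: 4, 12, 36, 108, 324, 972, 2916 → 8748 (×3 each step).
Putting it together: y-640-8748.

y-640-8748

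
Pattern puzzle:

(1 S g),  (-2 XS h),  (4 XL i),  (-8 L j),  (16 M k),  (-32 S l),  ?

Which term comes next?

(64 XS m)

For the first slot, ×(-2) each step: 1, -2, 4, -8, 16, -32 → 64.
Size: S, XS, XL, L, M, S → XS (repeats S → XS → XL → L → M).
Letter goes g, h, i, j, k, l → m (letters move forward 1 place in the alphabet).
Putting it together: (64 XS m).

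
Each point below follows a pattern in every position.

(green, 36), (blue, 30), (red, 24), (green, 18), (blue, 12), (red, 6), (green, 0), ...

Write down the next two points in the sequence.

Colour — repeats green → blue → red: green, blue, red, green, blue, red, green → blue → red.
Second part: −6 each step, so 36, 30, 24, 18, 12, 6, 0 → -6 → -12.
So the next two points are (blue, -6) and (red, -12).

(blue, -6), (red, -12)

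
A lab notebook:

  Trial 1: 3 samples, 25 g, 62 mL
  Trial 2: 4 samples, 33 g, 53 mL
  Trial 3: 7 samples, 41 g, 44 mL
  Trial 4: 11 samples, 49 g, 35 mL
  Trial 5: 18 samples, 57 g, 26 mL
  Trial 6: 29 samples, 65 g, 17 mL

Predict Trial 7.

Samples: each term is the sum of the two before it, so 3, 4, 7, 11, 18, 29 → 47.
G — +8 each step: 25, 33, 41, 49, 57, 65 → 73.
ML goes 62, 53, 44, 35, 26, 17 → 8 (−9 each step).
So the next record is 47 samples, 73 g, 8 mL.

47 samples, 73 g, 8 mL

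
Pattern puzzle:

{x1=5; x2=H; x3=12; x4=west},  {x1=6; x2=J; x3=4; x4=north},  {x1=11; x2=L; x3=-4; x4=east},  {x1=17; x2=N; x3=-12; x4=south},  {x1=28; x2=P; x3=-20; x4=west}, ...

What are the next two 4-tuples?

{x1=45; x2=R; x3=-28; x4=north}, {x1=73; x2=T; x3=-36; x4=east}

X1: 5, 6, 11, 17, 28 → 45 → 73 (each term is the sum of the two before it).
X2: letters move forward 2 places in the alphabet; H, J, L, N, P → R → T.
X3 — −8 each step: 12, 4, -4, -12, -20 → -28 → -36.
X4: repeats west → north → east → south; west, north, east, south, west → north → east.
So the next two 4-tuples are {x1=45; x2=R; x3=-28; x4=north} and {x1=73; x2=T; x3=-36; x4=east}.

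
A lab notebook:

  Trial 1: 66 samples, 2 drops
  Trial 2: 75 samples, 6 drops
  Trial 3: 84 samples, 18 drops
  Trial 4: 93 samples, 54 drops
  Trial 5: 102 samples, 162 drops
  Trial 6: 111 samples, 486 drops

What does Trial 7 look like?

Samples: 66, 75, 84, 93, 102, 111 → 120 (+9 each step).
For the drops, ×3 each step: 2, 6, 18, 54, 162, 486 → 1458.
So the next record is 120 samples, 1458 drops.

120 samples, 1458 drops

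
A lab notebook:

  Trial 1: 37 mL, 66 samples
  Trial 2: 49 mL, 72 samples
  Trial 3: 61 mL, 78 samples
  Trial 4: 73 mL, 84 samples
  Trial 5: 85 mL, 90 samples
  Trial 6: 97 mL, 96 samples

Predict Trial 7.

109 mL, 102 samples

ML: 37, 49, 61, 73, 85, 97 → 109 (+12 each step).
Samples — +6 each step: 66, 72, 78, 84, 90, 96 → 102.
Putting it together: 109 mL, 102 samples.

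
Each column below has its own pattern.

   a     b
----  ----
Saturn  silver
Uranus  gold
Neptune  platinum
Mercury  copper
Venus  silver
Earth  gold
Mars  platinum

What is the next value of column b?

copper

Column a: Saturn, Uranus, Neptune, Mercury, Venus, Earth, Mars → Jupiter (runs through the planets Mercury→Neptune).
Column b: repeats silver → gold → platinum → copper; silver, gold, platinum, copper, silver, gold, platinum → copper.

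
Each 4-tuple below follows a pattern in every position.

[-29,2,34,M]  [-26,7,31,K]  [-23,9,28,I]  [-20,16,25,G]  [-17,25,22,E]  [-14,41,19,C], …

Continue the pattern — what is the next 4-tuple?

First part: -29, -26, -23, -20, -17, -14 → -11 (+3 each step).
Second part: each term is the sum of the two before it; 2, 7, 9, 16, 25, 41 → 66.
For the third part, −3 each step: 34, 31, 28, 25, 22, 19 → 16.
Letter — letters move back 2 places in the alphabet: M, K, I, G, E, C → A.
Putting it together: [-11,66,16,A].

[-11,66,16,A]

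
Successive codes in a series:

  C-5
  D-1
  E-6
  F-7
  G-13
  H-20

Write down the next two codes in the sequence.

I-33 then J-53

For the letter, letters move forward 1 place in the alphabet: C, D, E, F, G, H → I → J.
Second component: 5, 1, 6, 7, 13, 20 → 33 → 53 (each term is the sum of the two before it).
Putting the parts together: I-33 and then J-53.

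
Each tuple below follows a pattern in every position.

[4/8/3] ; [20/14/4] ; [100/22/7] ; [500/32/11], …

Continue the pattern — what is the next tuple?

[2500/44/18]

First value: ×5 each step; 4, 20, 100, 500 → 2500.
Second value: 8, 14, 22, 32 → 44 (differences are 6, 8, 10, … (increasing by 2 each time)).
For the third value, each term is the sum of the two before it: 3, 4, 7, 11 → 18.
Combining the parts gives [2500/44/18].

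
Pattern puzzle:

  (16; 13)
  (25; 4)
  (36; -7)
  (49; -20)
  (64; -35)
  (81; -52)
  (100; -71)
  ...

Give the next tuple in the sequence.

(121; -92)

First entry: 16, 25, 36, 49, 64, 81, 100 → 121 (perfect squares: 4², 5², 6², …).
Second entry: together with the first entry always sums to 29, so 13, 4, -7, -20, -35, -52, -71 → -92.
Combining the parts gives (121; -92).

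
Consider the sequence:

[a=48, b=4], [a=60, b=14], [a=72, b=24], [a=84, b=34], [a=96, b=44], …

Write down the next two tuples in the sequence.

[a=108, b=54], [a=120, b=64]

For the a, +12 each step: 48, 60, 72, 84, 96 → 108 → 120.
B: 4, 14, 24, 34, 44 → 54 → 64 (+10 each step).
So the next two tuples are [a=108, b=54] and [a=120, b=64].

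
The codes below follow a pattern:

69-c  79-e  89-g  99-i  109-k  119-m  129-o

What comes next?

139-q

First component: +10 each step; 69, 79, 89, 99, 109, 119, 129 → 139.
Letter — letters move forward 2 places in the alphabet: c, e, g, i, k, m, o → q.
Combining the parts gives 139-q.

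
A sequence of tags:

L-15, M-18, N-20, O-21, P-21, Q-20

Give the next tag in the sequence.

Letter: letters move forward 1 place in the alphabet; L, M, N, O, P, Q → R.
Second component: 15, 18, 20, 21, 21, 20 → 18 (differences are 3, 2, 1, … (decreasing by 1 each time)).
So the next tag is R-18.

R-18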